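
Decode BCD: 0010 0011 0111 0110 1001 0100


Each 4-bit group → digit:
  0010 → 2
  0011 → 3
  0111 → 7
  0110 → 6
  1001 → 9
  0100 → 4
= 237694


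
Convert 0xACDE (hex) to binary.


Each hex digit → 4 binary bits:
  A = 1010
  C = 1100
  D = 1101
  E = 1110
Concatenate: 1010 1100 1101 1110
= 1010110011011110


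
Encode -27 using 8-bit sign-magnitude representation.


Sign bit: 1 (negative)
Magnitude: 27 = 0011011
= 10011011


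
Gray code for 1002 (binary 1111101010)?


Binary: 1111101010
Gray code: G = B XOR (B >> 1)
B >> 1 = 0111110101
1111101010 XOR 0111110101:
  1 XOR 0 = 1
  1 XOR 1 = 0
  1 XOR 1 = 0
  1 XOR 1 = 0
  1 XOR 1 = 0
  0 XOR 1 = 1
  1 XOR 0 = 1
  0 XOR 1 = 1
  1 XOR 0 = 1
  0 XOR 1 = 1
= 1000011111


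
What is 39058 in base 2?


Divide by 2 repeatedly:
39058 ÷ 2 = 19529 remainder 0
19529 ÷ 2 = 9764 remainder 1
9764 ÷ 2 = 4882 remainder 0
4882 ÷ 2 = 2441 remainder 0
2441 ÷ 2 = 1220 remainder 1
1220 ÷ 2 = 610 remainder 0
610 ÷ 2 = 305 remainder 0
305 ÷ 2 = 152 remainder 1
152 ÷ 2 = 76 remainder 0
76 ÷ 2 = 38 remainder 0
38 ÷ 2 = 19 remainder 0
19 ÷ 2 = 9 remainder 1
9 ÷ 2 = 4 remainder 1
4 ÷ 2 = 2 remainder 0
2 ÷ 2 = 1 remainder 0
1 ÷ 2 = 0 remainder 1
Reading remainders bottom-up:
= 1001100010010010


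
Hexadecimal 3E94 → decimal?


Positional values:
Position 0: 4 × 16^0 = 4 × 1 = 4
Position 1: 9 × 16^1 = 9 × 16 = 144
Position 2: E × 16^2 = 14 × 256 = 3584
Position 3: 3 × 16^3 = 3 × 4096 = 12288
Sum = 4 + 144 + 3584 + 12288
= 16020


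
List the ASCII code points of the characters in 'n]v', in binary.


String: 'n]v'  (3 characters)
Per-character ASCII lookup:
  'n': lowercase starts at 97: 'n' = 97 + 13 = 110 → 1101110
  ']': special character: ']' = 93 → 1011101
  'v': lowercase starts at 97: 'v' = 97 + 21 = 118 → 1110110
= 1101110 1011101 1110110


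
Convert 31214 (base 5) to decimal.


Positional values (base 5):
  4 × 5^0 = 4 × 1 = 4
  1 × 5^1 = 1 × 5 = 5
  2 × 5^2 = 2 × 25 = 50
  1 × 5^3 = 1 × 125 = 125
  3 × 5^4 = 3 × 625 = 1875
Sum = 4 + 5 + 50 + 125 + 1875
= 2059


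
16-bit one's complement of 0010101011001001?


Original: 0010101011001001
Invert all bits:
  bit 0: 0 → 1
  bit 1: 0 → 1
  bit 2: 1 → 0
  bit 3: 0 → 1
  bit 4: 1 → 0
  bit 5: 0 → 1
  bit 6: 1 → 0
  bit 7: 0 → 1
  bit 8: 1 → 0
  bit 9: 1 → 0
  bit 10: 0 → 1
  bit 11: 0 → 1
  bit 12: 1 → 0
  bit 13: 0 → 1
  bit 14: 0 → 1
  bit 15: 1 → 0
= 1101010100110110


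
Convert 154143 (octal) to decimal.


Positional values:
Position 0: 3 × 8^0 = 3
Position 1: 4 × 8^1 = 32
Position 2: 1 × 8^2 = 64
Position 3: 4 × 8^3 = 2048
Position 4: 5 × 8^4 = 20480
Position 5: 1 × 8^5 = 32768
Sum = 3 + 32 + 64 + 2048 + 20480 + 32768
= 55395


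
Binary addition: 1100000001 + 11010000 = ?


Align and add column by column (LSB to MSB, carry propagating):
  01100000001
+ 00011010000
  -----------
  col 0: 1 + 0 + 0 (carry in) = 1 → bit 1, carry out 0
  col 1: 0 + 0 + 0 (carry in) = 0 → bit 0, carry out 0
  col 2: 0 + 0 + 0 (carry in) = 0 → bit 0, carry out 0
  col 3: 0 + 0 + 0 (carry in) = 0 → bit 0, carry out 0
  col 4: 0 + 1 + 0 (carry in) = 1 → bit 1, carry out 0
  col 5: 0 + 0 + 0 (carry in) = 0 → bit 0, carry out 0
  col 6: 0 + 1 + 0 (carry in) = 1 → bit 1, carry out 0
  col 7: 0 + 1 + 0 (carry in) = 1 → bit 1, carry out 0
  col 8: 1 + 0 + 0 (carry in) = 1 → bit 1, carry out 0
  col 9: 1 + 0 + 0 (carry in) = 1 → bit 1, carry out 0
  col 10: 0 + 0 + 0 (carry in) = 0 → bit 0, carry out 0
Reading bits MSB→LSB: 01111010001
Strip leading zeros: 1111010001
= 1111010001


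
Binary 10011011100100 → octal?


Group into 3-bit groups: 010011011100100
  010 = 2
  011 = 3
  011 = 3
  100 = 4
  100 = 4
= 0o23344


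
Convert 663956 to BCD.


Each digit → 4-bit binary:
  6 → 0110
  6 → 0110
  3 → 0011
  9 → 1001
  5 → 0101
  6 → 0110
= 0110 0110 0011 1001 0101 0110


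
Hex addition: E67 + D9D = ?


Align and add column by column (LSB to MSB, each column mod 16 with carry):
  0E67
+ 0D9D
  ----
  col 0: 7(7) + D(13) + 0 (carry in) = 20 → 4(4), carry out 1
  col 1: 6(6) + 9(9) + 1 (carry in) = 16 → 0(0), carry out 1
  col 2: E(14) + D(13) + 1 (carry in) = 28 → C(12), carry out 1
  col 3: 0(0) + 0(0) + 1 (carry in) = 1 → 1(1), carry out 0
Reading digits MSB→LSB: 1C04
Strip leading zeros: 1C04
= 0x1C04


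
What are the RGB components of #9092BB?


Hex: #9092BB
R = 90₁₆ = 144
G = 92₁₆ = 146
B = BB₁₆ = 187
= RGB(144, 146, 187)


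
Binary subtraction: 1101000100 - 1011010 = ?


Align and subtract column by column (LSB to MSB, borrowing when needed):
  1101000100
- 0001011010
  ----------
  col 0: (0 - 0 borrow-in) - 0 → 0 - 0 = 0, borrow out 0
  col 1: (0 - 0 borrow-in) - 1 → borrow from next column: (0+2) - 1 = 1, borrow out 1
  col 2: (1 - 1 borrow-in) - 0 → 0 - 0 = 0, borrow out 0
  col 3: (0 - 0 borrow-in) - 1 → borrow from next column: (0+2) - 1 = 1, borrow out 1
  col 4: (0 - 1 borrow-in) - 1 → borrow from next column: (-1+2) - 1 = 0, borrow out 1
  col 5: (0 - 1 borrow-in) - 0 → borrow from next column: (-1+2) - 0 = 1, borrow out 1
  col 6: (1 - 1 borrow-in) - 1 → borrow from next column: (0+2) - 1 = 1, borrow out 1
  col 7: (0 - 1 borrow-in) - 0 → borrow from next column: (-1+2) - 0 = 1, borrow out 1
  col 8: (1 - 1 borrow-in) - 0 → 0 - 0 = 0, borrow out 0
  col 9: (1 - 0 borrow-in) - 0 → 1 - 0 = 1, borrow out 0
Reading bits MSB→LSB: 1011101010
Strip leading zeros: 1011101010
= 1011101010


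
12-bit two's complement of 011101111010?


Original: 011101111010
Step 1 - Invert all bits: 100010000101
Step 2 - Add 1: 100010000101 + 1
= 100010000110 (represents -1914)


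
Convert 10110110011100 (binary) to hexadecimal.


Group into 4-bit nibbles: 0010110110011100
  0010 = 2
  1101 = D
  1001 = 9
  1100 = C
= 0x2D9C


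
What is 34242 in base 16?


Divide by 16 repeatedly:
34242 ÷ 16 = 2140 remainder 2 (2)
2140 ÷ 16 = 133 remainder 12 (C)
133 ÷ 16 = 8 remainder 5 (5)
8 ÷ 16 = 0 remainder 8 (8)
Reading remainders bottom-up:
= 0x85C2


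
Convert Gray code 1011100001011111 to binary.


Gray code: 1011100001011111
MSB stays the same: 1
Each subsequent bit = prev_binary XOR current_gray:
  B[1] = 1 XOR 0 = 1
  B[2] = 1 XOR 1 = 0
  B[3] = 0 XOR 1 = 1
  B[4] = 1 XOR 1 = 0
  B[5] = 0 XOR 0 = 0
  B[6] = 0 XOR 0 = 0
  B[7] = 0 XOR 0 = 0
  B[8] = 0 XOR 0 = 0
  B[9] = 0 XOR 1 = 1
  B[10] = 1 XOR 0 = 1
  B[11] = 1 XOR 1 = 0
  B[12] = 0 XOR 1 = 1
  B[13] = 1 XOR 1 = 0
  B[14] = 0 XOR 1 = 1
  B[15] = 1 XOR 1 = 0
= 1101000001101010 (53354 decimal)


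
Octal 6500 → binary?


Each octal digit → 3 binary bits:
  6 = 110
  5 = 101
  0 = 000
  0 = 000
Concatenate: 110 101 000 000
= 110101000000


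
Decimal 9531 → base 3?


Divide by 3 repeatedly:
9531 ÷ 3 = 3177 remainder 0
3177 ÷ 3 = 1059 remainder 0
1059 ÷ 3 = 353 remainder 0
353 ÷ 3 = 117 remainder 2
117 ÷ 3 = 39 remainder 0
39 ÷ 3 = 13 remainder 0
13 ÷ 3 = 4 remainder 1
4 ÷ 3 = 1 remainder 1
1 ÷ 3 = 0 remainder 1
Reading remainders bottom-up:
= 111002000


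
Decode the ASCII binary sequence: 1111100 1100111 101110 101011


Codes (binary): 1111100 1100111 101110 101011
Per-code ASCII lookup:
  1111100 = 124  (special character) → '|'
  1100111 = 103  (range 97-122: lowercase, 103 - 97 = 6) → 'g'
  101110 = 46  (special character) → '.'
  101011 = 43  (special character) → '+'
= '|g.+'


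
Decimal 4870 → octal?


Divide by 8 repeatedly:
4870 ÷ 8 = 608 remainder 6
608 ÷ 8 = 76 remainder 0
76 ÷ 8 = 9 remainder 4
9 ÷ 8 = 1 remainder 1
1 ÷ 8 = 0 remainder 1
Reading remainders bottom-up:
= 0o11406


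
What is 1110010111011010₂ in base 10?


Positional values:
Bit 1: 1 × 2^1 = 2
Bit 3: 1 × 2^3 = 8
Bit 4: 1 × 2^4 = 16
Bit 6: 1 × 2^6 = 64
Bit 7: 1 × 2^7 = 128
Bit 8: 1 × 2^8 = 256
Bit 10: 1 × 2^10 = 1024
Bit 13: 1 × 2^13 = 8192
Bit 14: 1 × 2^14 = 16384
Bit 15: 1 × 2^15 = 32768
Sum = 2 + 8 + 16 + 64 + 128 + 256 + 1024 + 8192 + 16384 + 32768
= 58842


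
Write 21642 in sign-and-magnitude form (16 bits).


Sign bit: 0 (positive)
Magnitude: 21642 = 101010010001010
= 0101010010001010


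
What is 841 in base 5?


Divide by 5 repeatedly:
841 ÷ 5 = 168 remainder 1
168 ÷ 5 = 33 remainder 3
33 ÷ 5 = 6 remainder 3
6 ÷ 5 = 1 remainder 1
1 ÷ 5 = 0 remainder 1
Reading remainders bottom-up:
= 11331


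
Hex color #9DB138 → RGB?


Hex: #9DB138
R = 9D₁₆ = 157
G = B1₁₆ = 177
B = 38₁₆ = 56
= RGB(157, 177, 56)


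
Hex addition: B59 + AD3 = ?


Align and add column by column (LSB to MSB, each column mod 16 with carry):
  0B59
+ 0AD3
  ----
  col 0: 9(9) + 3(3) + 0 (carry in) = 12 → C(12), carry out 0
  col 1: 5(5) + D(13) + 0 (carry in) = 18 → 2(2), carry out 1
  col 2: B(11) + A(10) + 1 (carry in) = 22 → 6(6), carry out 1
  col 3: 0(0) + 0(0) + 1 (carry in) = 1 → 1(1), carry out 0
Reading digits MSB→LSB: 162C
Strip leading zeros: 162C
= 0x162C


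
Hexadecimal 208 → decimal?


Positional values:
Position 0: 8 × 16^0 = 8 × 1 = 8
Position 1: 0 × 16^1 = 0 × 16 = 0
Position 2: 2 × 16^2 = 2 × 256 = 512
Sum = 8 + 0 + 512
= 520


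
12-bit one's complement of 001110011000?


Original: 001110011000
Invert all bits:
  bit 0: 0 → 1
  bit 1: 0 → 1
  bit 2: 1 → 0
  bit 3: 1 → 0
  bit 4: 1 → 0
  bit 5: 0 → 1
  bit 6: 0 → 1
  bit 7: 1 → 0
  bit 8: 1 → 0
  bit 9: 0 → 1
  bit 10: 0 → 1
  bit 11: 0 → 1
= 110001100111


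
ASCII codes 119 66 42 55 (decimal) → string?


Codes (decimal): 119 66 42 55
Per-code ASCII lookup:
  119  (range 97-122: lowercase, 119 - 97 = 22) → 'w'
  66  (range 65-90: uppercase, 66 - 65 = 1) → 'B'
  42  (special character) → '*'
  55  (range 48-57: digits, 55 - 48 = 7) → '7'
= 'wB*7'


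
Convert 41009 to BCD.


Each digit → 4-bit binary:
  4 → 0100
  1 → 0001
  0 → 0000
  0 → 0000
  9 → 1001
= 0100 0001 0000 0000 1001


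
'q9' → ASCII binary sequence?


String: 'q9'  (2 characters)
Per-character ASCII lookup:
  'q': lowercase starts at 97: 'q' = 97 + 16 = 113 → 1110001
  '9': digits start at 48: '9' = 48 + 9 = 57 → 111001
= 1110001 111001


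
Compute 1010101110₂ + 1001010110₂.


Align and add column by column (LSB to MSB, carry propagating):
  01010101110
+ 01001010110
  -----------
  col 0: 0 + 0 + 0 (carry in) = 0 → bit 0, carry out 0
  col 1: 1 + 1 + 0 (carry in) = 2 → bit 0, carry out 1
  col 2: 1 + 1 + 1 (carry in) = 3 → bit 1, carry out 1
  col 3: 1 + 0 + 1 (carry in) = 2 → bit 0, carry out 1
  col 4: 0 + 1 + 1 (carry in) = 2 → bit 0, carry out 1
  col 5: 1 + 0 + 1 (carry in) = 2 → bit 0, carry out 1
  col 6: 0 + 1 + 1 (carry in) = 2 → bit 0, carry out 1
  col 7: 1 + 0 + 1 (carry in) = 2 → bit 0, carry out 1
  col 8: 0 + 0 + 1 (carry in) = 1 → bit 1, carry out 0
  col 9: 1 + 1 + 0 (carry in) = 2 → bit 0, carry out 1
  col 10: 0 + 0 + 1 (carry in) = 1 → bit 1, carry out 0
Reading bits MSB→LSB: 10100000100
Strip leading zeros: 10100000100
= 10100000100


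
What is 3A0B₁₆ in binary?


Each hex digit → 4 binary bits:
  3 = 0011
  A = 1010
  0 = 0000
  B = 1011
Concatenate: 0011 1010 0000 1011
= 0011101000001011


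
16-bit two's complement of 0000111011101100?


Original: 0000111011101100
Step 1 - Invert all bits: 1111000100010011
Step 2 - Add 1: 1111000100010011 + 1
= 1111000100010100 (represents -3820)


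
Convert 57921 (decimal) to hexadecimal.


Divide by 16 repeatedly:
57921 ÷ 16 = 3620 remainder 1 (1)
3620 ÷ 16 = 226 remainder 4 (4)
226 ÷ 16 = 14 remainder 2 (2)
14 ÷ 16 = 0 remainder 14 (E)
Reading remainders bottom-up:
= 0xE241


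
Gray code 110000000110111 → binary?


Gray code: 110000000110111
MSB stays the same: 1
Each subsequent bit = prev_binary XOR current_gray:
  B[1] = 1 XOR 1 = 0
  B[2] = 0 XOR 0 = 0
  B[3] = 0 XOR 0 = 0
  B[4] = 0 XOR 0 = 0
  B[5] = 0 XOR 0 = 0
  B[6] = 0 XOR 0 = 0
  B[7] = 0 XOR 0 = 0
  B[8] = 0 XOR 0 = 0
  B[9] = 0 XOR 1 = 1
  B[10] = 1 XOR 1 = 0
  B[11] = 0 XOR 0 = 0
  B[12] = 0 XOR 1 = 1
  B[13] = 1 XOR 1 = 0
  B[14] = 0 XOR 1 = 1
= 100000000100101 (16421 decimal)


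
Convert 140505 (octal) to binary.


Each octal digit → 3 binary bits:
  1 = 001
  4 = 100
  0 = 000
  5 = 101
  0 = 000
  5 = 101
Concatenate: 001 100 000 101 000 101
= 001100000101000101


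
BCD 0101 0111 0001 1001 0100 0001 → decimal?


Each 4-bit group → digit:
  0101 → 5
  0111 → 7
  0001 → 1
  1001 → 9
  0100 → 4
  0001 → 1
= 571941


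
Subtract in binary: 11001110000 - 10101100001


Align and subtract column by column (LSB to MSB, borrowing when needed):
  11001110000
- 10101100001
  -----------
  col 0: (0 - 0 borrow-in) - 1 → borrow from next column: (0+2) - 1 = 1, borrow out 1
  col 1: (0 - 1 borrow-in) - 0 → borrow from next column: (-1+2) - 0 = 1, borrow out 1
  col 2: (0 - 1 borrow-in) - 0 → borrow from next column: (-1+2) - 0 = 1, borrow out 1
  col 3: (0 - 1 borrow-in) - 0 → borrow from next column: (-1+2) - 0 = 1, borrow out 1
  col 4: (1 - 1 borrow-in) - 0 → 0 - 0 = 0, borrow out 0
  col 5: (1 - 0 borrow-in) - 1 → 1 - 1 = 0, borrow out 0
  col 6: (1 - 0 borrow-in) - 1 → 1 - 1 = 0, borrow out 0
  col 7: (0 - 0 borrow-in) - 0 → 0 - 0 = 0, borrow out 0
  col 8: (0 - 0 borrow-in) - 1 → borrow from next column: (0+2) - 1 = 1, borrow out 1
  col 9: (1 - 1 borrow-in) - 0 → 0 - 0 = 0, borrow out 0
  col 10: (1 - 0 borrow-in) - 1 → 1 - 1 = 0, borrow out 0
Reading bits MSB→LSB: 00100001111
Strip leading zeros: 100001111
= 100001111


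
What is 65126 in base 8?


Divide by 8 repeatedly:
65126 ÷ 8 = 8140 remainder 6
8140 ÷ 8 = 1017 remainder 4
1017 ÷ 8 = 127 remainder 1
127 ÷ 8 = 15 remainder 7
15 ÷ 8 = 1 remainder 7
1 ÷ 8 = 0 remainder 1
Reading remainders bottom-up:
= 0o177146


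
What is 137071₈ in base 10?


Positional values:
Position 0: 1 × 8^0 = 1
Position 1: 7 × 8^1 = 56
Position 2: 0 × 8^2 = 0
Position 3: 7 × 8^3 = 3584
Position 4: 3 × 8^4 = 12288
Position 5: 1 × 8^5 = 32768
Sum = 1 + 56 + 0 + 3584 + 12288 + 32768
= 48697


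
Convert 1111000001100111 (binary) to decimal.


Positional values:
Bit 0: 1 × 2^0 = 1
Bit 1: 1 × 2^1 = 2
Bit 2: 1 × 2^2 = 4
Bit 5: 1 × 2^5 = 32
Bit 6: 1 × 2^6 = 64
Bit 12: 1 × 2^12 = 4096
Bit 13: 1 × 2^13 = 8192
Bit 14: 1 × 2^14 = 16384
Bit 15: 1 × 2^15 = 32768
Sum = 1 + 2 + 4 + 32 + 64 + 4096 + 8192 + 16384 + 32768
= 61543


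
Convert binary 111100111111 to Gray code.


Binary: 111100111111
Gray code: G = B XOR (B >> 1)
B >> 1 = 011110011111
111100111111 XOR 011110011111:
  1 XOR 0 = 1
  1 XOR 1 = 0
  1 XOR 1 = 0
  1 XOR 1 = 0
  0 XOR 1 = 1
  0 XOR 0 = 0
  1 XOR 0 = 1
  1 XOR 1 = 0
  1 XOR 1 = 0
  1 XOR 1 = 0
  1 XOR 1 = 0
  1 XOR 1 = 0
= 100010100000


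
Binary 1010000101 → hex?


Group into 4-bit nibbles: 001010000101
  0010 = 2
  1000 = 8
  0101 = 5
= 0x285


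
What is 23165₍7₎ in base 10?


Positional values (base 7):
  5 × 7^0 = 5 × 1 = 5
  6 × 7^1 = 6 × 7 = 42
  1 × 7^2 = 1 × 49 = 49
  3 × 7^3 = 3 × 343 = 1029
  2 × 7^4 = 2 × 2401 = 4802
Sum = 5 + 42 + 49 + 1029 + 4802
= 5927


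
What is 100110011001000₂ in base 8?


Group into 3-bit groups: 100110011001000
  100 = 4
  110 = 6
  011 = 3
  001 = 1
  000 = 0
= 0o46310


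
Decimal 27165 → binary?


Divide by 2 repeatedly:
27165 ÷ 2 = 13582 remainder 1
13582 ÷ 2 = 6791 remainder 0
6791 ÷ 2 = 3395 remainder 1
3395 ÷ 2 = 1697 remainder 1
1697 ÷ 2 = 848 remainder 1
848 ÷ 2 = 424 remainder 0
424 ÷ 2 = 212 remainder 0
212 ÷ 2 = 106 remainder 0
106 ÷ 2 = 53 remainder 0
53 ÷ 2 = 26 remainder 1
26 ÷ 2 = 13 remainder 0
13 ÷ 2 = 6 remainder 1
6 ÷ 2 = 3 remainder 0
3 ÷ 2 = 1 remainder 1
1 ÷ 2 = 0 remainder 1
Reading remainders bottom-up:
= 110101000011101


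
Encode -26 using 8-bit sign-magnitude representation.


Sign bit: 1 (negative)
Magnitude: 26 = 0011010
= 10011010


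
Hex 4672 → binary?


Each hex digit → 4 binary bits:
  4 = 0100
  6 = 0110
  7 = 0111
  2 = 0010
Concatenate: 0100 0110 0111 0010
= 0100011001110010


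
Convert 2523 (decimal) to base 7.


Divide by 7 repeatedly:
2523 ÷ 7 = 360 remainder 3
360 ÷ 7 = 51 remainder 3
51 ÷ 7 = 7 remainder 2
7 ÷ 7 = 1 remainder 0
1 ÷ 7 = 0 remainder 1
Reading remainders bottom-up:
= 10233


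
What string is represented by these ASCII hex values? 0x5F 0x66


Codes (hex): 0x5F 0x66
Per-code ASCII lookup:
  0x5F = 95  (special character) → '_'
  0x66 = 102  (range 97-122: lowercase, 102 - 97 = 5) → 'f'
= '_f'


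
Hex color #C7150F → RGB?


Hex: #C7150F
R = C7₁₆ = 199
G = 15₁₆ = 21
B = 0F₁₆ = 15
= RGB(199, 21, 15)


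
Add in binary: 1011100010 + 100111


Align and add column by column (LSB to MSB, carry propagating):
  01011100010
+ 00000100111
  -----------
  col 0: 0 + 1 + 0 (carry in) = 1 → bit 1, carry out 0
  col 1: 1 + 1 + 0 (carry in) = 2 → bit 0, carry out 1
  col 2: 0 + 1 + 1 (carry in) = 2 → bit 0, carry out 1
  col 3: 0 + 0 + 1 (carry in) = 1 → bit 1, carry out 0
  col 4: 0 + 0 + 0 (carry in) = 0 → bit 0, carry out 0
  col 5: 1 + 1 + 0 (carry in) = 2 → bit 0, carry out 1
  col 6: 1 + 0 + 1 (carry in) = 2 → bit 0, carry out 1
  col 7: 1 + 0 + 1 (carry in) = 2 → bit 0, carry out 1
  col 8: 0 + 0 + 1 (carry in) = 1 → bit 1, carry out 0
  col 9: 1 + 0 + 0 (carry in) = 1 → bit 1, carry out 0
  col 10: 0 + 0 + 0 (carry in) = 0 → bit 0, carry out 0
Reading bits MSB→LSB: 01100001001
Strip leading zeros: 1100001001
= 1100001001


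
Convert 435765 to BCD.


Each digit → 4-bit binary:
  4 → 0100
  3 → 0011
  5 → 0101
  7 → 0111
  6 → 0110
  5 → 0101
= 0100 0011 0101 0111 0110 0101


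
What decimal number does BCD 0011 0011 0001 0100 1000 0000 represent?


Each 4-bit group → digit:
  0011 → 3
  0011 → 3
  0001 → 1
  0100 → 4
  1000 → 8
  0000 → 0
= 331480


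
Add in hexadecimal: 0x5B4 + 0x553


Align and add column by column (LSB to MSB, each column mod 16 with carry):
  05B4
+ 0553
  ----
  col 0: 4(4) + 3(3) + 0 (carry in) = 7 → 7(7), carry out 0
  col 1: B(11) + 5(5) + 0 (carry in) = 16 → 0(0), carry out 1
  col 2: 5(5) + 5(5) + 1 (carry in) = 11 → B(11), carry out 0
  col 3: 0(0) + 0(0) + 0 (carry in) = 0 → 0(0), carry out 0
Reading digits MSB→LSB: 0B07
Strip leading zeros: B07
= 0xB07


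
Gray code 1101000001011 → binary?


Gray code: 1101000001011
MSB stays the same: 1
Each subsequent bit = prev_binary XOR current_gray:
  B[1] = 1 XOR 1 = 0
  B[2] = 0 XOR 0 = 0
  B[3] = 0 XOR 1 = 1
  B[4] = 1 XOR 0 = 1
  B[5] = 1 XOR 0 = 1
  B[6] = 1 XOR 0 = 1
  B[7] = 1 XOR 0 = 1
  B[8] = 1 XOR 0 = 1
  B[9] = 1 XOR 1 = 0
  B[10] = 0 XOR 0 = 0
  B[11] = 0 XOR 1 = 1
  B[12] = 1 XOR 1 = 0
= 1001111110010 (5106 decimal)


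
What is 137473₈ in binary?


Each octal digit → 3 binary bits:
  1 = 001
  3 = 011
  7 = 111
  4 = 100
  7 = 111
  3 = 011
Concatenate: 001 011 111 100 111 011
= 001011111100111011


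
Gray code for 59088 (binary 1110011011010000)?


Binary: 1110011011010000
Gray code: G = B XOR (B >> 1)
B >> 1 = 0111001101101000
1110011011010000 XOR 0111001101101000:
  1 XOR 0 = 1
  1 XOR 1 = 0
  1 XOR 1 = 0
  0 XOR 1 = 1
  0 XOR 0 = 0
  1 XOR 0 = 1
  1 XOR 1 = 0
  0 XOR 1 = 1
  1 XOR 0 = 1
  1 XOR 1 = 0
  0 XOR 1 = 1
  1 XOR 0 = 1
  0 XOR 1 = 1
  0 XOR 0 = 0
  0 XOR 0 = 0
  0 XOR 0 = 0
= 1001010110111000


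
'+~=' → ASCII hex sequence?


String: '+~='  (3 characters)
Per-character ASCII lookup:
  '+': special character: '+' = 43 → 0x2B
  '~': special character: '~' = 126 → 0x7E
  '=': special character: '=' = 61 → 0x3D
= 0x2B 0x7E 0x3D


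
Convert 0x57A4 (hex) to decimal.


Positional values:
Position 0: 4 × 16^0 = 4 × 1 = 4
Position 1: A × 16^1 = 10 × 16 = 160
Position 2: 7 × 16^2 = 7 × 256 = 1792
Position 3: 5 × 16^3 = 5 × 4096 = 20480
Sum = 4 + 160 + 1792 + 20480
= 22436


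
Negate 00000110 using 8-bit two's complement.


Original: 00000110
Step 1 - Invert all bits: 11111001
Step 2 - Add 1: 11111001 + 1
= 11111010 (represents -6)


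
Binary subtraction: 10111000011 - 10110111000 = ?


Align and subtract column by column (LSB to MSB, borrowing when needed):
  10111000011
- 10110111000
  -----------
  col 0: (1 - 0 borrow-in) - 0 → 1 - 0 = 1, borrow out 0
  col 1: (1 - 0 borrow-in) - 0 → 1 - 0 = 1, borrow out 0
  col 2: (0 - 0 borrow-in) - 0 → 0 - 0 = 0, borrow out 0
  col 3: (0 - 0 borrow-in) - 1 → borrow from next column: (0+2) - 1 = 1, borrow out 1
  col 4: (0 - 1 borrow-in) - 1 → borrow from next column: (-1+2) - 1 = 0, borrow out 1
  col 5: (0 - 1 borrow-in) - 1 → borrow from next column: (-1+2) - 1 = 0, borrow out 1
  col 6: (1 - 1 borrow-in) - 0 → 0 - 0 = 0, borrow out 0
  col 7: (1 - 0 borrow-in) - 1 → 1 - 1 = 0, borrow out 0
  col 8: (1 - 0 borrow-in) - 1 → 1 - 1 = 0, borrow out 0
  col 9: (0 - 0 borrow-in) - 0 → 0 - 0 = 0, borrow out 0
  col 10: (1 - 0 borrow-in) - 1 → 1 - 1 = 0, borrow out 0
Reading bits MSB→LSB: 00000001011
Strip leading zeros: 1011
= 1011


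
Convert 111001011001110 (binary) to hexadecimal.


Group into 4-bit nibbles: 0111001011001110
  0111 = 7
  0010 = 2
  1100 = C
  1110 = E
= 0x72CE


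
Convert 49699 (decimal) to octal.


Divide by 8 repeatedly:
49699 ÷ 8 = 6212 remainder 3
6212 ÷ 8 = 776 remainder 4
776 ÷ 8 = 97 remainder 0
97 ÷ 8 = 12 remainder 1
12 ÷ 8 = 1 remainder 4
1 ÷ 8 = 0 remainder 1
Reading remainders bottom-up:
= 0o141043


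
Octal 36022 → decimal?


Positional values:
Position 0: 2 × 8^0 = 2
Position 1: 2 × 8^1 = 16
Position 2: 0 × 8^2 = 0
Position 3: 6 × 8^3 = 3072
Position 4: 3 × 8^4 = 12288
Sum = 2 + 16 + 0 + 3072 + 12288
= 15378


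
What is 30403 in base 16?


Divide by 16 repeatedly:
30403 ÷ 16 = 1900 remainder 3 (3)
1900 ÷ 16 = 118 remainder 12 (C)
118 ÷ 16 = 7 remainder 6 (6)
7 ÷ 16 = 0 remainder 7 (7)
Reading remainders bottom-up:
= 0x76C3


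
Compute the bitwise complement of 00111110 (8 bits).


Original: 00111110
Invert all bits:
  bit 0: 0 → 1
  bit 1: 0 → 1
  bit 2: 1 → 0
  bit 3: 1 → 0
  bit 4: 1 → 0
  bit 5: 1 → 0
  bit 6: 1 → 0
  bit 7: 0 → 1
= 11000001


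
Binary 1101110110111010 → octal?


Group into 3-bit groups: 001101110110111010
  001 = 1
  101 = 5
  110 = 6
  110 = 6
  111 = 7
  010 = 2
= 0o156672


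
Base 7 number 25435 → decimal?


Positional values (base 7):
  5 × 7^0 = 5 × 1 = 5
  3 × 7^1 = 3 × 7 = 21
  4 × 7^2 = 4 × 49 = 196
  5 × 7^3 = 5 × 343 = 1715
  2 × 7^4 = 2 × 2401 = 4802
Sum = 5 + 21 + 196 + 1715 + 4802
= 6739


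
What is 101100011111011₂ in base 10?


Positional values:
Bit 0: 1 × 2^0 = 1
Bit 1: 1 × 2^1 = 2
Bit 3: 1 × 2^3 = 8
Bit 4: 1 × 2^4 = 16
Bit 5: 1 × 2^5 = 32
Bit 6: 1 × 2^6 = 64
Bit 7: 1 × 2^7 = 128
Bit 11: 1 × 2^11 = 2048
Bit 12: 1 × 2^12 = 4096
Bit 14: 1 × 2^14 = 16384
Sum = 1 + 2 + 8 + 16 + 32 + 64 + 128 + 2048 + 4096 + 16384
= 22779


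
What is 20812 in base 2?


Divide by 2 repeatedly:
20812 ÷ 2 = 10406 remainder 0
10406 ÷ 2 = 5203 remainder 0
5203 ÷ 2 = 2601 remainder 1
2601 ÷ 2 = 1300 remainder 1
1300 ÷ 2 = 650 remainder 0
650 ÷ 2 = 325 remainder 0
325 ÷ 2 = 162 remainder 1
162 ÷ 2 = 81 remainder 0
81 ÷ 2 = 40 remainder 1
40 ÷ 2 = 20 remainder 0
20 ÷ 2 = 10 remainder 0
10 ÷ 2 = 5 remainder 0
5 ÷ 2 = 2 remainder 1
2 ÷ 2 = 1 remainder 0
1 ÷ 2 = 0 remainder 1
Reading remainders bottom-up:
= 101000101001100


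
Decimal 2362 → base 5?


Divide by 5 repeatedly:
2362 ÷ 5 = 472 remainder 2
472 ÷ 5 = 94 remainder 2
94 ÷ 5 = 18 remainder 4
18 ÷ 5 = 3 remainder 3
3 ÷ 5 = 0 remainder 3
Reading remainders bottom-up:
= 33422


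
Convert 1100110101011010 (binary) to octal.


Group into 3-bit groups: 001100110101011010
  001 = 1
  100 = 4
  110 = 6
  101 = 5
  011 = 3
  010 = 2
= 0o146532


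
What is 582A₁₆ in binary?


Each hex digit → 4 binary bits:
  5 = 0101
  8 = 1000
  2 = 0010
  A = 1010
Concatenate: 0101 1000 0010 1010
= 0101100000101010


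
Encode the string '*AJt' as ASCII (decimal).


String: '*AJt'  (4 characters)
Per-character ASCII lookup:
  '*': special character: '*' = 42
  'A': uppercase starts at 65: 'A' = 65 + 0 = 65
  'J': uppercase starts at 65: 'J' = 65 + 9 = 74
  't': lowercase starts at 97: 't' = 97 + 19 = 116
= 42 65 74 116


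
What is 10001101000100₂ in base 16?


Group into 4-bit nibbles: 0010001101000100
  0010 = 2
  0011 = 3
  0100 = 4
  0100 = 4
= 0x2344


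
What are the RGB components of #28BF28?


Hex: #28BF28
R = 28₁₆ = 40
G = BF₁₆ = 191
B = 28₁₆ = 40
= RGB(40, 191, 40)


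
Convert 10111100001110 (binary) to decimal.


Positional values:
Bit 1: 1 × 2^1 = 2
Bit 2: 1 × 2^2 = 4
Bit 3: 1 × 2^3 = 8
Bit 8: 1 × 2^8 = 256
Bit 9: 1 × 2^9 = 512
Bit 10: 1 × 2^10 = 1024
Bit 11: 1 × 2^11 = 2048
Bit 13: 1 × 2^13 = 8192
Sum = 2 + 4 + 8 + 256 + 512 + 1024 + 2048 + 8192
= 12046


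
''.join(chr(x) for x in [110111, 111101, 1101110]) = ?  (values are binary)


Codes (binary): 110111 111101 1101110
Per-code ASCII lookup:
  110111 = 55  (range 48-57: digits, 55 - 48 = 7) → '7'
  111101 = 61  (special character) → '='
  1101110 = 110  (range 97-122: lowercase, 110 - 97 = 13) → 'n'
= '7=n'


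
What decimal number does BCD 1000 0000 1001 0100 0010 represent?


Each 4-bit group → digit:
  1000 → 8
  0000 → 0
  1001 → 9
  0100 → 4
  0010 → 2
= 80942


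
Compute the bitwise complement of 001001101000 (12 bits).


Original: 001001101000
Invert all bits:
  bit 0: 0 → 1
  bit 1: 0 → 1
  bit 2: 1 → 0
  bit 3: 0 → 1
  bit 4: 0 → 1
  bit 5: 1 → 0
  bit 6: 1 → 0
  bit 7: 0 → 1
  bit 8: 1 → 0
  bit 9: 0 → 1
  bit 10: 0 → 1
  bit 11: 0 → 1
= 110110010111


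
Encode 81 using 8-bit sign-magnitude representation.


Sign bit: 0 (positive)
Magnitude: 81 = 1010001
= 01010001


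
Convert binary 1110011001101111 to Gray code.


Binary: 1110011001101111
Gray code: G = B XOR (B >> 1)
B >> 1 = 0111001100110111
1110011001101111 XOR 0111001100110111:
  1 XOR 0 = 1
  1 XOR 1 = 0
  1 XOR 1 = 0
  0 XOR 1 = 1
  0 XOR 0 = 0
  1 XOR 0 = 1
  1 XOR 1 = 0
  0 XOR 1 = 1
  0 XOR 0 = 0
  1 XOR 0 = 1
  1 XOR 1 = 0
  0 XOR 1 = 1
  1 XOR 0 = 1
  1 XOR 1 = 0
  1 XOR 1 = 0
  1 XOR 1 = 0
= 1001010101011000


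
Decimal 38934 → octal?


Divide by 8 repeatedly:
38934 ÷ 8 = 4866 remainder 6
4866 ÷ 8 = 608 remainder 2
608 ÷ 8 = 76 remainder 0
76 ÷ 8 = 9 remainder 4
9 ÷ 8 = 1 remainder 1
1 ÷ 8 = 0 remainder 1
Reading remainders bottom-up:
= 0o114026


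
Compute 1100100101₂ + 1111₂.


Align and add column by column (LSB to MSB, carry propagating):
  01100100101
+ 00000001111
  -----------
  col 0: 1 + 1 + 0 (carry in) = 2 → bit 0, carry out 1
  col 1: 0 + 1 + 1 (carry in) = 2 → bit 0, carry out 1
  col 2: 1 + 1 + 1 (carry in) = 3 → bit 1, carry out 1
  col 3: 0 + 1 + 1 (carry in) = 2 → bit 0, carry out 1
  col 4: 0 + 0 + 1 (carry in) = 1 → bit 1, carry out 0
  col 5: 1 + 0 + 0 (carry in) = 1 → bit 1, carry out 0
  col 6: 0 + 0 + 0 (carry in) = 0 → bit 0, carry out 0
  col 7: 0 + 0 + 0 (carry in) = 0 → bit 0, carry out 0
  col 8: 1 + 0 + 0 (carry in) = 1 → bit 1, carry out 0
  col 9: 1 + 0 + 0 (carry in) = 1 → bit 1, carry out 0
  col 10: 0 + 0 + 0 (carry in) = 0 → bit 0, carry out 0
Reading bits MSB→LSB: 01100110100
Strip leading zeros: 1100110100
= 1100110100


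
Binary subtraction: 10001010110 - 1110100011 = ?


Align and subtract column by column (LSB to MSB, borrowing when needed):
  10001010110
- 01110100011
  -----------
  col 0: (0 - 0 borrow-in) - 1 → borrow from next column: (0+2) - 1 = 1, borrow out 1
  col 1: (1 - 1 borrow-in) - 1 → borrow from next column: (0+2) - 1 = 1, borrow out 1
  col 2: (1 - 1 borrow-in) - 0 → 0 - 0 = 0, borrow out 0
  col 3: (0 - 0 borrow-in) - 0 → 0 - 0 = 0, borrow out 0
  col 4: (1 - 0 borrow-in) - 0 → 1 - 0 = 1, borrow out 0
  col 5: (0 - 0 borrow-in) - 1 → borrow from next column: (0+2) - 1 = 1, borrow out 1
  col 6: (1 - 1 borrow-in) - 0 → 0 - 0 = 0, borrow out 0
  col 7: (0 - 0 borrow-in) - 1 → borrow from next column: (0+2) - 1 = 1, borrow out 1
  col 8: (0 - 1 borrow-in) - 1 → borrow from next column: (-1+2) - 1 = 0, borrow out 1
  col 9: (0 - 1 borrow-in) - 1 → borrow from next column: (-1+2) - 1 = 0, borrow out 1
  col 10: (1 - 1 borrow-in) - 0 → 0 - 0 = 0, borrow out 0
Reading bits MSB→LSB: 00010110011
Strip leading zeros: 10110011
= 10110011


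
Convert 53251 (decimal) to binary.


Divide by 2 repeatedly:
53251 ÷ 2 = 26625 remainder 1
26625 ÷ 2 = 13312 remainder 1
13312 ÷ 2 = 6656 remainder 0
6656 ÷ 2 = 3328 remainder 0
3328 ÷ 2 = 1664 remainder 0
1664 ÷ 2 = 832 remainder 0
832 ÷ 2 = 416 remainder 0
416 ÷ 2 = 208 remainder 0
208 ÷ 2 = 104 remainder 0
104 ÷ 2 = 52 remainder 0
52 ÷ 2 = 26 remainder 0
26 ÷ 2 = 13 remainder 0
13 ÷ 2 = 6 remainder 1
6 ÷ 2 = 3 remainder 0
3 ÷ 2 = 1 remainder 1
1 ÷ 2 = 0 remainder 1
Reading remainders bottom-up:
= 1101000000000011


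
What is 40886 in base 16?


Divide by 16 repeatedly:
40886 ÷ 16 = 2555 remainder 6 (6)
2555 ÷ 16 = 159 remainder 11 (B)
159 ÷ 16 = 9 remainder 15 (F)
9 ÷ 16 = 0 remainder 9 (9)
Reading remainders bottom-up:
= 0x9FB6


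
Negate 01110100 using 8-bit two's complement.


Original: 01110100
Step 1 - Invert all bits: 10001011
Step 2 - Add 1: 10001011 + 1
= 10001100 (represents -116)


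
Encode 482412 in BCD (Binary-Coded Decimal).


Each digit → 4-bit binary:
  4 → 0100
  8 → 1000
  2 → 0010
  4 → 0100
  1 → 0001
  2 → 0010
= 0100 1000 0010 0100 0001 0010


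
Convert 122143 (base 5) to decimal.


Positional values (base 5):
  3 × 5^0 = 3 × 1 = 3
  4 × 5^1 = 4 × 5 = 20
  1 × 5^2 = 1 × 25 = 25
  2 × 5^3 = 2 × 125 = 250
  2 × 5^4 = 2 × 625 = 1250
  1 × 5^5 = 1 × 3125 = 3125
Sum = 3 + 20 + 25 + 250 + 1250 + 3125
= 4673


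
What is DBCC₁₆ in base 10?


Positional values:
Position 0: C × 16^0 = 12 × 1 = 12
Position 1: C × 16^1 = 12 × 16 = 192
Position 2: B × 16^2 = 11 × 256 = 2816
Position 3: D × 16^3 = 13 × 4096 = 53248
Sum = 12 + 192 + 2816 + 53248
= 56268


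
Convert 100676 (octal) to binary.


Each octal digit → 3 binary bits:
  1 = 001
  0 = 000
  0 = 000
  6 = 110
  7 = 111
  6 = 110
Concatenate: 001 000 000 110 111 110
= 001000000110111110


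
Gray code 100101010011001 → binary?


Gray code: 100101010011001
MSB stays the same: 1
Each subsequent bit = prev_binary XOR current_gray:
  B[1] = 1 XOR 0 = 1
  B[2] = 1 XOR 0 = 1
  B[3] = 1 XOR 1 = 0
  B[4] = 0 XOR 0 = 0
  B[5] = 0 XOR 1 = 1
  B[6] = 1 XOR 0 = 1
  B[7] = 1 XOR 1 = 0
  B[8] = 0 XOR 0 = 0
  B[9] = 0 XOR 0 = 0
  B[10] = 0 XOR 1 = 1
  B[11] = 1 XOR 1 = 0
  B[12] = 0 XOR 0 = 0
  B[13] = 0 XOR 0 = 0
  B[14] = 0 XOR 1 = 1
= 111001100010001 (29457 decimal)


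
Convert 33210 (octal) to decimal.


Positional values:
Position 0: 0 × 8^0 = 0
Position 1: 1 × 8^1 = 8
Position 2: 2 × 8^2 = 128
Position 3: 3 × 8^3 = 1536
Position 4: 3 × 8^4 = 12288
Sum = 0 + 8 + 128 + 1536 + 12288
= 13960


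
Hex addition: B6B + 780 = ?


Align and add column by column (LSB to MSB, each column mod 16 with carry):
  0B6B
+ 0780
  ----
  col 0: B(11) + 0(0) + 0 (carry in) = 11 → B(11), carry out 0
  col 1: 6(6) + 8(8) + 0 (carry in) = 14 → E(14), carry out 0
  col 2: B(11) + 7(7) + 0 (carry in) = 18 → 2(2), carry out 1
  col 3: 0(0) + 0(0) + 1 (carry in) = 1 → 1(1), carry out 0
Reading digits MSB→LSB: 12EB
Strip leading zeros: 12EB
= 0x12EB


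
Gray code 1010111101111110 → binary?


Gray code: 1010111101111110
MSB stays the same: 1
Each subsequent bit = prev_binary XOR current_gray:
  B[1] = 1 XOR 0 = 1
  B[2] = 1 XOR 1 = 0
  B[3] = 0 XOR 0 = 0
  B[4] = 0 XOR 1 = 1
  B[5] = 1 XOR 1 = 0
  B[6] = 0 XOR 1 = 1
  B[7] = 1 XOR 1 = 0
  B[8] = 0 XOR 0 = 0
  B[9] = 0 XOR 1 = 1
  B[10] = 1 XOR 1 = 0
  B[11] = 0 XOR 1 = 1
  B[12] = 1 XOR 1 = 0
  B[13] = 0 XOR 1 = 1
  B[14] = 1 XOR 1 = 0
  B[15] = 0 XOR 0 = 0
= 1100101001010100 (51796 decimal)


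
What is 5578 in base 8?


Divide by 8 repeatedly:
5578 ÷ 8 = 697 remainder 2
697 ÷ 8 = 87 remainder 1
87 ÷ 8 = 10 remainder 7
10 ÷ 8 = 1 remainder 2
1 ÷ 8 = 0 remainder 1
Reading remainders bottom-up:
= 0o12712


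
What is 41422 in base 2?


Divide by 2 repeatedly:
41422 ÷ 2 = 20711 remainder 0
20711 ÷ 2 = 10355 remainder 1
10355 ÷ 2 = 5177 remainder 1
5177 ÷ 2 = 2588 remainder 1
2588 ÷ 2 = 1294 remainder 0
1294 ÷ 2 = 647 remainder 0
647 ÷ 2 = 323 remainder 1
323 ÷ 2 = 161 remainder 1
161 ÷ 2 = 80 remainder 1
80 ÷ 2 = 40 remainder 0
40 ÷ 2 = 20 remainder 0
20 ÷ 2 = 10 remainder 0
10 ÷ 2 = 5 remainder 0
5 ÷ 2 = 2 remainder 1
2 ÷ 2 = 1 remainder 0
1 ÷ 2 = 0 remainder 1
Reading remainders bottom-up:
= 1010000111001110


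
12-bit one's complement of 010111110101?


Original: 010111110101
Invert all bits:
  bit 0: 0 → 1
  bit 1: 1 → 0
  bit 2: 0 → 1
  bit 3: 1 → 0
  bit 4: 1 → 0
  bit 5: 1 → 0
  bit 6: 1 → 0
  bit 7: 1 → 0
  bit 8: 0 → 1
  bit 9: 1 → 0
  bit 10: 0 → 1
  bit 11: 1 → 0
= 101000001010


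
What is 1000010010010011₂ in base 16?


Group into 4-bit nibbles: 1000010010010011
  1000 = 8
  0100 = 4
  1001 = 9
  0011 = 3
= 0x8493


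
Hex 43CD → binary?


Each hex digit → 4 binary bits:
  4 = 0100
  3 = 0011
  C = 1100
  D = 1101
Concatenate: 0100 0011 1100 1101
= 0100001111001101


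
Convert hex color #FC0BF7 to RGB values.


Hex: #FC0BF7
R = FC₁₆ = 252
G = 0B₁₆ = 11
B = F7₁₆ = 247
= RGB(252, 11, 247)


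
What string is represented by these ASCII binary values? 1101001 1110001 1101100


Codes (binary): 1101001 1110001 1101100
Per-code ASCII lookup:
  1101001 = 105  (range 97-122: lowercase, 105 - 97 = 8) → 'i'
  1110001 = 113  (range 97-122: lowercase, 113 - 97 = 16) → 'q'
  1101100 = 108  (range 97-122: lowercase, 108 - 97 = 11) → 'l'
= 'iql'


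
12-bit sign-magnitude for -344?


Sign bit: 1 (negative)
Magnitude: 344 = 00101011000
= 100101011000


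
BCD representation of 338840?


Each digit → 4-bit binary:
  3 → 0011
  3 → 0011
  8 → 1000
  8 → 1000
  4 → 0100
  0 → 0000
= 0011 0011 1000 1000 0100 0000


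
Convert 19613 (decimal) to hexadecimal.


Divide by 16 repeatedly:
19613 ÷ 16 = 1225 remainder 13 (D)
1225 ÷ 16 = 76 remainder 9 (9)
76 ÷ 16 = 4 remainder 12 (C)
4 ÷ 16 = 0 remainder 4 (4)
Reading remainders bottom-up:
= 0x4C9D


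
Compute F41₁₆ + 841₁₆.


Align and add column by column (LSB to MSB, each column mod 16 with carry):
  0F41
+ 0841
  ----
  col 0: 1(1) + 1(1) + 0 (carry in) = 2 → 2(2), carry out 0
  col 1: 4(4) + 4(4) + 0 (carry in) = 8 → 8(8), carry out 0
  col 2: F(15) + 8(8) + 0 (carry in) = 23 → 7(7), carry out 1
  col 3: 0(0) + 0(0) + 1 (carry in) = 1 → 1(1), carry out 0
Reading digits MSB→LSB: 1782
Strip leading zeros: 1782
= 0x1782


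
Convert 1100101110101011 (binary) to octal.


Group into 3-bit groups: 001100101110101011
  001 = 1
  100 = 4
  101 = 5
  110 = 6
  101 = 5
  011 = 3
= 0o145653


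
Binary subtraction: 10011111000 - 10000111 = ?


Align and subtract column by column (LSB to MSB, borrowing when needed):
  10011111000
- 00010000111
  -----------
  col 0: (0 - 0 borrow-in) - 1 → borrow from next column: (0+2) - 1 = 1, borrow out 1
  col 1: (0 - 1 borrow-in) - 1 → borrow from next column: (-1+2) - 1 = 0, borrow out 1
  col 2: (0 - 1 borrow-in) - 1 → borrow from next column: (-1+2) - 1 = 0, borrow out 1
  col 3: (1 - 1 borrow-in) - 0 → 0 - 0 = 0, borrow out 0
  col 4: (1 - 0 borrow-in) - 0 → 1 - 0 = 1, borrow out 0
  col 5: (1 - 0 borrow-in) - 0 → 1 - 0 = 1, borrow out 0
  col 6: (1 - 0 borrow-in) - 0 → 1 - 0 = 1, borrow out 0
  col 7: (1 - 0 borrow-in) - 1 → 1 - 1 = 0, borrow out 0
  col 8: (0 - 0 borrow-in) - 0 → 0 - 0 = 0, borrow out 0
  col 9: (0 - 0 borrow-in) - 0 → 0 - 0 = 0, borrow out 0
  col 10: (1 - 0 borrow-in) - 0 → 1 - 0 = 1, borrow out 0
Reading bits MSB→LSB: 10001110001
Strip leading zeros: 10001110001
= 10001110001


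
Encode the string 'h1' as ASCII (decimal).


String: 'h1'  (2 characters)
Per-character ASCII lookup:
  'h': lowercase starts at 97: 'h' = 97 + 7 = 104
  '1': digits start at 48: '1' = 48 + 1 = 49
= 104 49


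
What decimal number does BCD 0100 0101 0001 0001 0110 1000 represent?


Each 4-bit group → digit:
  0100 → 4
  0101 → 5
  0001 → 1
  0001 → 1
  0110 → 6
  1000 → 8
= 451168


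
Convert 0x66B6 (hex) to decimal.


Positional values:
Position 0: 6 × 16^0 = 6 × 1 = 6
Position 1: B × 16^1 = 11 × 16 = 176
Position 2: 6 × 16^2 = 6 × 256 = 1536
Position 3: 6 × 16^3 = 6 × 4096 = 24576
Sum = 6 + 176 + 1536 + 24576
= 26294


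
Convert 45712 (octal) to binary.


Each octal digit → 3 binary bits:
  4 = 100
  5 = 101
  7 = 111
  1 = 001
  2 = 010
Concatenate: 100 101 111 001 010
= 100101111001010


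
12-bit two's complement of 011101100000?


Original: 011101100000
Step 1 - Invert all bits: 100010011111
Step 2 - Add 1: 100010011111 + 1
= 100010100000 (represents -1888)


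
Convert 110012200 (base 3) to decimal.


Positional values (base 3):
  0 × 3^0 = 0 × 1 = 0
  0 × 3^1 = 0 × 3 = 0
  2 × 3^2 = 2 × 9 = 18
  2 × 3^3 = 2 × 27 = 54
  1 × 3^4 = 1 × 81 = 81
  0 × 3^5 = 0 × 243 = 0
  0 × 3^6 = 0 × 729 = 0
  1 × 3^7 = 1 × 2187 = 2187
  1 × 3^8 = 1 × 6561 = 6561
Sum = 0 + 0 + 18 + 54 + 81 + 0 + 0 + 2187 + 6561
= 8901


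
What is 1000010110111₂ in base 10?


Positional values:
Bit 0: 1 × 2^0 = 1
Bit 1: 1 × 2^1 = 2
Bit 2: 1 × 2^2 = 4
Bit 4: 1 × 2^4 = 16
Bit 5: 1 × 2^5 = 32
Bit 7: 1 × 2^7 = 128
Bit 12: 1 × 2^12 = 4096
Sum = 1 + 2 + 4 + 16 + 32 + 128 + 4096
= 4279


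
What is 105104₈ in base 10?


Positional values:
Position 0: 4 × 8^0 = 4
Position 1: 0 × 8^1 = 0
Position 2: 1 × 8^2 = 64
Position 3: 5 × 8^3 = 2560
Position 4: 0 × 8^4 = 0
Position 5: 1 × 8^5 = 32768
Sum = 4 + 0 + 64 + 2560 + 0 + 32768
= 35396


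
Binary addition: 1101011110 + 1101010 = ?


Align and add column by column (LSB to MSB, carry propagating):
  01101011110
+ 00001101010
  -----------
  col 0: 0 + 0 + 0 (carry in) = 0 → bit 0, carry out 0
  col 1: 1 + 1 + 0 (carry in) = 2 → bit 0, carry out 1
  col 2: 1 + 0 + 1 (carry in) = 2 → bit 0, carry out 1
  col 3: 1 + 1 + 1 (carry in) = 3 → bit 1, carry out 1
  col 4: 1 + 0 + 1 (carry in) = 2 → bit 0, carry out 1
  col 5: 0 + 1 + 1 (carry in) = 2 → bit 0, carry out 1
  col 6: 1 + 1 + 1 (carry in) = 3 → bit 1, carry out 1
  col 7: 0 + 0 + 1 (carry in) = 1 → bit 1, carry out 0
  col 8: 1 + 0 + 0 (carry in) = 1 → bit 1, carry out 0
  col 9: 1 + 0 + 0 (carry in) = 1 → bit 1, carry out 0
  col 10: 0 + 0 + 0 (carry in) = 0 → bit 0, carry out 0
Reading bits MSB→LSB: 01111001000
Strip leading zeros: 1111001000
= 1111001000


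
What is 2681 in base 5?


Divide by 5 repeatedly:
2681 ÷ 5 = 536 remainder 1
536 ÷ 5 = 107 remainder 1
107 ÷ 5 = 21 remainder 2
21 ÷ 5 = 4 remainder 1
4 ÷ 5 = 0 remainder 4
Reading remainders bottom-up:
= 41211


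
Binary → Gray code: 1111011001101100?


Binary: 1111011001101100
Gray code: G = B XOR (B >> 1)
B >> 1 = 0111101100110110
1111011001101100 XOR 0111101100110110:
  1 XOR 0 = 1
  1 XOR 1 = 0
  1 XOR 1 = 0
  1 XOR 1 = 0
  0 XOR 1 = 1
  1 XOR 0 = 1
  1 XOR 1 = 0
  0 XOR 1 = 1
  0 XOR 0 = 0
  1 XOR 0 = 1
  1 XOR 1 = 0
  0 XOR 1 = 1
  1 XOR 0 = 1
  1 XOR 1 = 0
  0 XOR 1 = 1
  0 XOR 0 = 0
= 1000110101011010


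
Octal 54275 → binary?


Each octal digit → 3 binary bits:
  5 = 101
  4 = 100
  2 = 010
  7 = 111
  5 = 101
Concatenate: 101 100 010 111 101
= 101100010111101


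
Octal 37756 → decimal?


Positional values:
Position 0: 6 × 8^0 = 6
Position 1: 5 × 8^1 = 40
Position 2: 7 × 8^2 = 448
Position 3: 7 × 8^3 = 3584
Position 4: 3 × 8^4 = 12288
Sum = 6 + 40 + 448 + 3584 + 12288
= 16366
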